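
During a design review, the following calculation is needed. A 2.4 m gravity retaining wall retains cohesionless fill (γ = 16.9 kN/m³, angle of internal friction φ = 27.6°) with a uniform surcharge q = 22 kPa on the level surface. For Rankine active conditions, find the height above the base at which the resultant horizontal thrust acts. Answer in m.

K_a = 0.3668.
Triangular part P₁ = ½K_aγH² = 17.85 at H/3 = 0.8000 m; rectangular part P₂ = K_a q H = 19.37 at H/2 = 1.200 m.
ȳ = (P₁·0.8000 + P₂·1.200)/(P₁+P₂) = 1.008 m.

1.01 m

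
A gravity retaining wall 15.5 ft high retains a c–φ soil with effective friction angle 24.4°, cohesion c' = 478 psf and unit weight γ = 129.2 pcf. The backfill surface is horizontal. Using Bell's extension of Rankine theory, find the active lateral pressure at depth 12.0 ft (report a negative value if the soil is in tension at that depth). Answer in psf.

K_a = (1 − sin φ)/(1 + sin φ) = 0.4153.
σ_a = K_a γ z − 2c√K_a = 0.4153×129.2×12.0 − 2×478×0.6445 = 27.82 psf.

27.8 psf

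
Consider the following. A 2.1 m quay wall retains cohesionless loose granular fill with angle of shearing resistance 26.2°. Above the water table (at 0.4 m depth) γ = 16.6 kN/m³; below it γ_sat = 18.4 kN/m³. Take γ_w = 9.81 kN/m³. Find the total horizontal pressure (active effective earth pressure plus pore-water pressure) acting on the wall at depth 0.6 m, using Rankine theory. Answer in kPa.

K_a = (1 − sin φ)/(1 + sin φ) = 0.3874.
γ' = 18.4 − 9.81 = 8.590 kN/m³.
Effective vertical stress at 0.6 m: σ'_v = 16.6×0.4 + 8.590×0.200 = 8.358 kPa.
σ'_h = K_a σ'_v = 0.3874 × 8.358 = 3.238 kPa; u = γ_w × 0.200 = 1.962 kPa.
Total σ_h = 3.238 + 1.962 = 5.200 kPa.

5.20 kPa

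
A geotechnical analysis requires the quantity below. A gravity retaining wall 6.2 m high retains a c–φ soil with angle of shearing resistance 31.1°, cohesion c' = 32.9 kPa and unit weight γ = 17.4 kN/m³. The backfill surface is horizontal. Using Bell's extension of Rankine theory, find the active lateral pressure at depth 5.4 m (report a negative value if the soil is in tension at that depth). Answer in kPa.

K_a = (1 − sin φ)/(1 + sin φ) = 0.3188.
σ_a = K_a γ z − 2c√K_a = 0.3188×17.4×5.4 − 2×32.9×0.5646 = -7.198 kPa.

-7.20 kPa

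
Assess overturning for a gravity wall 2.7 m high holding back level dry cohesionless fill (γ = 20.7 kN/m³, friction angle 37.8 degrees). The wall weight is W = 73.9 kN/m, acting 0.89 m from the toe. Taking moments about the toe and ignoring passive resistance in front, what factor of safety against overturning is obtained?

K_a = tan²(45° − 37.8°/2) = 0.2400.
P_a = ½K_aγH² = 0.5×0.2400×20.7×2.7² = 18.11 kN/m, acting at H/3 = 0.9000 m above the base.
Overturning moment M_o = P_a × H/3 = 18.11 × 0.9000 = 16.30.
Resisting moment M_r = W × 0.89 = 73.9 × 0.89 = 65.77.
FS_overturning = M_r/M_o = 65.77/16.30 = 4.036.

4.04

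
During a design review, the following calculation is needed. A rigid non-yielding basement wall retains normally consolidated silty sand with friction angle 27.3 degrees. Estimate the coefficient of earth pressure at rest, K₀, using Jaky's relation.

K₀ = 1 − sin φ' = 1 − sin 27.3° = 0.5414.

0.541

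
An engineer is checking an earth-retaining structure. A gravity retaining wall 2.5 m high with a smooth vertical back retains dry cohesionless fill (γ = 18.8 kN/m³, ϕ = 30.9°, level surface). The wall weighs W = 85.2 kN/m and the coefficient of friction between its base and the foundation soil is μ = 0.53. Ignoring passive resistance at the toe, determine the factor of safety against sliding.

K_a = tan²(45° − 30.9°/2) = 0.3214.
P_a = ½K_aγH² = 0.5×0.3214×18.8×2.5² = 18.88 kN/m, acting at H/3 = 0.8333 m above the base.
FS_sliding = μW / P_a = 0.53×85.2 / 18.88 = 2.391.

2.39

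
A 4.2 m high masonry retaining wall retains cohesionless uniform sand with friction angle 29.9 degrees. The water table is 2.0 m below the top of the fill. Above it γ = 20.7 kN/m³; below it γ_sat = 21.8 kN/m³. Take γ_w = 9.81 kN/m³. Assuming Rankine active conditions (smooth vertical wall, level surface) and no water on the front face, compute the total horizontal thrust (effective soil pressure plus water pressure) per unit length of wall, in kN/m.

K_a = tan²(45° − φ/2) = 0.3347.
γ' = 21.8 − 9.81 = 11.99 kN/m³. Depth below WT = 2.2 m.
σ'_h at WT = K_a γ d_w = 13.86 kPa; at base = 13.86 + K_a γ' × 2.2 = 22.68 kPa.
P₁ (0–2.0 m) = ½×13.86×2.0 = 13.86. P₂ (2.0–4.2 m) = ½(13.86+22.68)×2.2 = 40.19.
P_w = ½ γ_w h₂² = 0.5×9.81×2.2² = 23.74. Total = 13.86+40.19+23.74 = 77.79 kN/m.

77.8 kN/m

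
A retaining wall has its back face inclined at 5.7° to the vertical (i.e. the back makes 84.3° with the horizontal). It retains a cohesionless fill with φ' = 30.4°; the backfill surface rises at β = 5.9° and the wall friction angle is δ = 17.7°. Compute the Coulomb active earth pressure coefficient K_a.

0.364

K_a = sin²(α+φ) / [sin²α · sin(α−δ) · (1 + √{sin(φ+δ)sin(φ−β) / (sin(α−δ)sin(α+β))})²].
With α = 84.3°, φ = 30.4°, δ = 17.7°, β = 5.9°: K_a = 0.3639.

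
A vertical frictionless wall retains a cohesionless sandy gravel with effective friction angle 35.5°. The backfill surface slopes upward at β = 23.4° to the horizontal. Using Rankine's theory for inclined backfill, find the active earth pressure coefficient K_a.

0.338

K_a = cos β · (cos β − √(cos²β − cos²φ)) / (cos β + √(cos²β − cos²φ)).
cos β = 0.9178, cos φ = 0.8141, √(cos²β − cos²φ) = 0.4237.
K_a = 0.9178 × (0.9178 − 0.4237)/(0.9178 + 0.4237) = 0.3380.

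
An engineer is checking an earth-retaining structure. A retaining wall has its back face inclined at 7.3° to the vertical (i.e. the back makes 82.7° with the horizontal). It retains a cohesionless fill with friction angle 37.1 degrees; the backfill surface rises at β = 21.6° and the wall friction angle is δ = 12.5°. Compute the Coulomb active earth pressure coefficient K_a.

K_a = sin²(α+φ) / [sin²α · sin(α−δ) · (1 + √{sin(φ+δ)sin(φ−β) / (sin(α−δ)sin(α+β))})²].
With α = 82.7°, φ = 37.1°, δ = 12.5°, β = 21.6°: K_a = 0.3752.

0.375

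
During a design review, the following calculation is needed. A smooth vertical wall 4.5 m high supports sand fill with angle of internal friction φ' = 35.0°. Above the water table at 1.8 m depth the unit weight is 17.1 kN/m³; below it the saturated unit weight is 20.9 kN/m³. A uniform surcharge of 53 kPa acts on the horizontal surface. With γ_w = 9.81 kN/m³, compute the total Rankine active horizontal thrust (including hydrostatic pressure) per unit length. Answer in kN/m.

141 kN/m

K_a = tan²(45° − φ/2) = 0.2710.
γ' = 20.9 − 9.81 = 11.09 kN/m³. h₂ = H − d_w = 2.7 m.
σ'_h: at surface K_a·q = 14.36; at WT K_a(q+γd_w) = 22.70; at base K_a(q+γd_w+γ'h₂) = 30.82 kPa.
P₁ = ½(14.36+22.70)×1.8 = 33.36; P₂ = ½(22.70+30.82)×2.7 = 72.25; P_w = ½γ_w h₂² = 35.76.
Total = 33.36+72.25+35.76 = 141.4 kN/m.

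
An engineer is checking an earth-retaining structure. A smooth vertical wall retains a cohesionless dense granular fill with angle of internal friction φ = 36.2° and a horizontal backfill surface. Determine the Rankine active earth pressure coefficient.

0.257

K_a = (1 − sin φ)/(1 + sin φ) = (1 − sin 36.2°)/(1 + sin 36.2°) = 0.2574.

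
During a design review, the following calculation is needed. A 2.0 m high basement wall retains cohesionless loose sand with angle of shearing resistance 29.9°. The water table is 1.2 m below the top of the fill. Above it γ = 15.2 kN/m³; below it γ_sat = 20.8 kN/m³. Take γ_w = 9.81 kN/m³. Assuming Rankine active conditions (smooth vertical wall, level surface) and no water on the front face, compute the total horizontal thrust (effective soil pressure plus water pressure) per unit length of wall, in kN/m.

K_a = tan²(45° − φ/2) = 0.3347.
γ' = 20.8 − 9.81 = 10.99 kN/m³. Depth below WT = 0.8 m.
σ'_h at WT = K_a γ d_w = 6.105 kPa; at base = 6.105 + K_a γ' × 0.8 = 9.047 kPa.
P₁ (0–1.2 m) = ½×6.105×1.2 = 3.663. P₂ (1.2–2.0 m) = ½(6.105+9.047)×0.8 = 6.061.
P_w = ½ γ_w h₂² = 0.5×9.81×0.8² = 3.139. Total = 3.663+6.061+3.139 = 12.86 kN/m.

12.9 kN/m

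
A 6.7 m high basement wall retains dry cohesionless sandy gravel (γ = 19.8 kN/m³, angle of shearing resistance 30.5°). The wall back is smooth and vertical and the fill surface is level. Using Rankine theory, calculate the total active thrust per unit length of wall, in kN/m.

K_a = tan²(45° − φ/2) = 0.3267.
P_a = ½ K_a γ H² = 0.5 × 0.3267 × 19.8 × 6.7² = 145.2 kN/m.

145 kN/m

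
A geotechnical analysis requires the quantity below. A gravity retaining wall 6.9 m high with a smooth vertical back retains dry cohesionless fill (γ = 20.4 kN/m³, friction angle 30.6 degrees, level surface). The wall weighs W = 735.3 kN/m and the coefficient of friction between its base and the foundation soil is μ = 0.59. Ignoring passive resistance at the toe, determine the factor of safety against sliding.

K_a = tan²(45° − 30.6°/2) = 0.3253.
P_a = ½K_aγH² = 0.5×0.3253×20.4×6.9² = 158.0 kN/m, acting at H/3 = 2.300 m above the base.
FS_sliding = μW / P_a = 0.59×735.3 / 158.0 = 2.746.

2.75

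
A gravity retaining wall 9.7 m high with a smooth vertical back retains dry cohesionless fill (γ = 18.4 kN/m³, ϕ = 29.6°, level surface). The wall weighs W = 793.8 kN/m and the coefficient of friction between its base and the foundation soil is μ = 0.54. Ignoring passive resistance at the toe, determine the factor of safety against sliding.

K_a = tan²(45° − 29.6°/2) = 0.3387.
P_a = ½K_aγH² = 0.5×0.3387×18.4×9.7² = 293.2 kN/m, acting at H/3 = 3.233 m above the base.
FS_sliding = μW / P_a = 0.54×793.8 / 293.2 = 1.462.

1.46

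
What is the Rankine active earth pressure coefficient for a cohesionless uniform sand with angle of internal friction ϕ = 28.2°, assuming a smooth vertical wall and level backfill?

K_a = (1 − sin φ)/(1 + sin φ) = (1 − sin 28.2°)/(1 + sin 28.2°) = 0.3582.

0.358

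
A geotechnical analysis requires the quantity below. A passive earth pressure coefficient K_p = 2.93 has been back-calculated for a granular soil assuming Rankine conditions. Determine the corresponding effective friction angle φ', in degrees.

K_p = (1+sin φ)/(1−sin φ) ⇒ sin φ = (K_p − 1)/(K_p + 1) = 0.4911.
φ = arcsin(0.4911) = 29.41°.

29.4°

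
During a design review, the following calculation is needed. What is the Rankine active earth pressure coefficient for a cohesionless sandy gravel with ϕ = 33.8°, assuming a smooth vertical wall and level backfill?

0.285

K_a = tan²(45° − φ/2) = tan²(28.10°) = 0.2851.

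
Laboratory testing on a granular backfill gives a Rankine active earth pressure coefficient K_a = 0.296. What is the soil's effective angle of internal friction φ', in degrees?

K_a = tan²(45° − φ/2) ⇒ 45° − φ/2 = arctan(√0.296) = 28.55°.
φ = 2(45° − 28.55°) = 32.90°.

32.9°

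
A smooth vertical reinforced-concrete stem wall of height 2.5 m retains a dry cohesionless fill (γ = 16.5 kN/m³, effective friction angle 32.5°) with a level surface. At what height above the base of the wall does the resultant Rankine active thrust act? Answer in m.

K_a = 0.3010.
The pressure distribution is triangular, so the resultant acts at H/3 above the base = 2.5/3 = 0.8333 m.

0.833 m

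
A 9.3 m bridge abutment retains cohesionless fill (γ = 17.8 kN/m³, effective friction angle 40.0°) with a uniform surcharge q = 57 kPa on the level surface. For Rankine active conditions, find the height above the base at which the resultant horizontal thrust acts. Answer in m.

3.73 m

K_a = 0.2174.
Triangular part P₁ = ½K_aγH² = 167.4 at H/3 = 3.100 m; rectangular part P₂ = K_a q H = 115.3 at H/2 = 4.650 m.
ȳ = (P₁·3.100 + P₂·4.650)/(P₁+P₂) = 3.732 m.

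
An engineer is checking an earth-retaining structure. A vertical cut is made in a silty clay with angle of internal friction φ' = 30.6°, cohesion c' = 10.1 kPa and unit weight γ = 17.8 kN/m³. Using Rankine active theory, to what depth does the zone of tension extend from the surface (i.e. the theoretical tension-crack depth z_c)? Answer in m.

K_a = tan²(45° − 30.6°/2) = 0.3253; √K_a = 0.5704.
The active pressure is zero where K_a γ z = 2c√K_a, so z_c = 2c/(γ√K_a) = 2×10.1/(17.8×0.5704) = 1.990 m.

1.99 m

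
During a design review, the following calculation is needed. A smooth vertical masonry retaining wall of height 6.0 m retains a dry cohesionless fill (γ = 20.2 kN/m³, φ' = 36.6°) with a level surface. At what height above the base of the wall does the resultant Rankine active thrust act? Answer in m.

K_a = 0.2530.
The pressure distribution is triangular, so the resultant acts at H/3 above the base = 6.0/3 = 2.000 m.

2.00 m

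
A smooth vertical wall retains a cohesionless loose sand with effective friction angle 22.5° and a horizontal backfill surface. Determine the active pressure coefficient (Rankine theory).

K_a = (1 − sin φ)/(1 + sin φ) = (1 − sin 22.5°)/(1 + sin 22.5°) = 0.4465.

0.446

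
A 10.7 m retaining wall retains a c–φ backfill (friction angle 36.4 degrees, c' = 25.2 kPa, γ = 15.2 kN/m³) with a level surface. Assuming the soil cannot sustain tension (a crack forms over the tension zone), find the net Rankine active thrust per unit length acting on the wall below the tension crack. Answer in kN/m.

K_a = 0.2552; √K_a = 0.5051.
Tension-crack depth z_c = 2c/(γ√K_a) = 2×25.2/(15.2×0.5051) = 6.564 m.
σ_a at base = K_a γ H − 2c√K_a = 0.2552×15.2×10.7 − 2×25.2×0.5051 = 16.04 kPa.
P_a = ½ × 16.04 × (H − z_c) = 0.5×16.04×4.136 = 33.17 kN/m.

33.2 kN/m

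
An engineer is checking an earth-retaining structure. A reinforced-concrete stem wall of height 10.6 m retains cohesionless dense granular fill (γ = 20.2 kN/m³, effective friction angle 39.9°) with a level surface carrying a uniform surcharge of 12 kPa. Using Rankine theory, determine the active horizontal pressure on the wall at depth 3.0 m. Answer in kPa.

K_a = (1 − sin φ)/(1 + sin φ) = 0.2184.
σ_v = γz + q = 20.2 × 3.0 + 12 = 72.60 kPa.
σ_h = K_a σ_v = 0.2184 × 72.60 = 15.86 kPa.

15.9 kPa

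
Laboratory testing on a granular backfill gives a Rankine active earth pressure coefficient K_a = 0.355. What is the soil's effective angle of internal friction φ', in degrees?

K_a = tan²(45° − φ/2) ⇒ 45° − φ/2 = arctan(√0.355) = 30.79°.
φ = 2(45° − 30.79°) = 28.43°.

28.4°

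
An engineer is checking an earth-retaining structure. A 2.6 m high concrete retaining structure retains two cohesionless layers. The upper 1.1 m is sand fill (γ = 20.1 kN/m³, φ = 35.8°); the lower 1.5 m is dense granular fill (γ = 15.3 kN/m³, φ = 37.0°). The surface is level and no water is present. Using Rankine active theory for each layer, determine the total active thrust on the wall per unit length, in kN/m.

K_a1 = tan²(45°−35.8°/2) = 0.2619; K_a2 = tan²(45°−37.0°/2) = 0.2486.
Layer 1: σ at base = K_a1 γ₁ h₁ = 5.790 kPa; P₁ = ½×5.790×1.1 = 3.184.
Layer 2: σ_v at top = γ₁h₁ = 22.11; σ_h top = K_a2×22.11 = 5.496; σ_h base = K_a2×(22.11+15.3×1.5) = 11.20.
P₂ = ½(5.496+11.20)×1.5 = 12.52. Total P_a = 3.184+12.52 = 15.71 kN/m.

15.7 kN/m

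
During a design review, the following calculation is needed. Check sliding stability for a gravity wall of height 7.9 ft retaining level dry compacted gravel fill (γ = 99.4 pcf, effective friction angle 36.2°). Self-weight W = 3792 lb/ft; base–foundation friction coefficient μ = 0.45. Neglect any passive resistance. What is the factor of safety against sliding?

2.14

K_a = tan²(45° − 36.2°/2) = 0.2574.
P_a = ½K_aγH² = 0.5×0.2574×99.4×7.9² = 798.3 lb/ft, acting at H/3 = 2.633 ft above the base.
FS_sliding = μW / P_a = 0.45×3792 / 798.3 = 2.137.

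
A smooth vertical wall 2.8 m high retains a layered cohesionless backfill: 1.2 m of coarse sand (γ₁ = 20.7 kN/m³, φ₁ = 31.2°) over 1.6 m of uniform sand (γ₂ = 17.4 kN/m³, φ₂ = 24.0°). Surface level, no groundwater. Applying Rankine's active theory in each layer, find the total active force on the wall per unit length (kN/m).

K_a1 = tan²(45°−31.2°/2) = 0.3175; K_a2 = tan²(45°−24.0°/2) = 0.4217.
Layer 1: σ at base = K_a1 γ₁ h₁ = 7.887 kPa; P₁ = ½×7.887×1.2 = 4.732.
Layer 2: σ_v at top = γ₁h₁ = 24.84; σ_h top = K_a2×24.84 = 10.48; σ_h base = K_a2×(24.84+17.4×1.6) = 22.22.
P₂ = ½(10.48+22.22)×1.6 = 26.15. Total P_a = 4.732+26.15 = 30.89 kN/m.

30.9 kN/m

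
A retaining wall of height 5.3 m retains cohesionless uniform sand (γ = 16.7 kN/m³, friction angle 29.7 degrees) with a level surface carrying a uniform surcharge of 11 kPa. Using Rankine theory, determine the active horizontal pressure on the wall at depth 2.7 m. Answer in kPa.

K_a = (1 − sin φ)/(1 + sin φ) = 0.3374.
σ_v = γz + q = 16.7 × 2.7 + 11 = 56.09 kPa.
σ_h = K_a σ_v = 0.3374 × 56.09 = 18.92 kPa.

18.9 kPa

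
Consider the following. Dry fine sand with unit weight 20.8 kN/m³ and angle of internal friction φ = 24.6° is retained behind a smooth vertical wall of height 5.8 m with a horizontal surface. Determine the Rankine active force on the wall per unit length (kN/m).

K_a = tan²(45° − φ/2) = 0.4121.
P_a = ½ K_a γ H² = 0.5 × 0.4121 × 20.8 × 5.8² = 144.2 kN/m.

144 kN/m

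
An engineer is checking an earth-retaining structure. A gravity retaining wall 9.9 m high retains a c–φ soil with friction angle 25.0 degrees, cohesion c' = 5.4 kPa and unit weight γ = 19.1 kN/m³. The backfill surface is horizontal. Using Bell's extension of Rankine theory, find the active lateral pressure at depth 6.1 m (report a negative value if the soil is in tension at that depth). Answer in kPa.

K_a = (1 − sin φ)/(1 + sin φ) = 0.4059.
σ_a = K_a γ z − 2c√K_a = 0.4059×19.1×6.1 − 2×5.4×0.6371 = 40.41 kPa.

40.4 kPa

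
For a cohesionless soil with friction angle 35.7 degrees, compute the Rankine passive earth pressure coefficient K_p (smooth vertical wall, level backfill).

3.80

K_p = (1 + sin φ)/(1 − sin φ) = tan²(45° + 35.7°/2) = 3.802.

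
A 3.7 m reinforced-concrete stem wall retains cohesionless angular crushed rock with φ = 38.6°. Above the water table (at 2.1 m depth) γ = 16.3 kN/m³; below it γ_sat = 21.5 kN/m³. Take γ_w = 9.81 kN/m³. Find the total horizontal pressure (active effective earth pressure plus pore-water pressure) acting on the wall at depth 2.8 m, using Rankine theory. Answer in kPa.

K_a = (1 − sin φ)/(1 + sin φ) = 0.2316.
γ' = 21.5 − 9.81 = 11.69 kN/m³.
Effective vertical stress at 2.8 m: σ'_v = 16.3×2.1 + 11.69×0.700 = 42.41 kPa.
σ'_h = K_a σ'_v = 0.2316 × 42.41 = 9.824 kPa; u = γ_w × 0.700 = 6.867 kPa.
Total σ_h = 9.824 + 6.867 = 16.69 kPa.

16.7 kPa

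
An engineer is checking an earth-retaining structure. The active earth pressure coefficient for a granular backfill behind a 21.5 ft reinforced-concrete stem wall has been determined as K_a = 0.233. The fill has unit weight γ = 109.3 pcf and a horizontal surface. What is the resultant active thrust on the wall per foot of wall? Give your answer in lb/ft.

5890 lb/ft

P = ½ K_a γ H² = 0.5 × 0.233 × 109.3 × 21.5² = 5886 lb/ft.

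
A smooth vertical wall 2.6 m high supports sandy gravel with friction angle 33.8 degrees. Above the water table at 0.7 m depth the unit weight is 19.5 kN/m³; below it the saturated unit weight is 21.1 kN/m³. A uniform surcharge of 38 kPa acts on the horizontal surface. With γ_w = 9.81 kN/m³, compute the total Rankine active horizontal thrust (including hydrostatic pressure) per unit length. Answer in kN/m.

60.4 kN/m

K_a = tan²(45° − φ/2) = 0.2851.
γ' = 21.1 − 9.81 = 11.29 kN/m³. h₂ = H − d_w = 1.9 m.
σ'_h: at surface K_a·q = 10.83; at WT K_a(q+γd_w) = 14.73; at base K_a(q+γd_w+γ'h₂) = 20.84 kPa.
P₁ = ½(10.83+14.73)×0.7 = 8.946; P₂ = ½(14.73+20.84)×1.9 = 33.79; P_w = ½γ_w h₂² = 17.71.
Total = 8.946+33.79+17.71 = 60.44 kN/m.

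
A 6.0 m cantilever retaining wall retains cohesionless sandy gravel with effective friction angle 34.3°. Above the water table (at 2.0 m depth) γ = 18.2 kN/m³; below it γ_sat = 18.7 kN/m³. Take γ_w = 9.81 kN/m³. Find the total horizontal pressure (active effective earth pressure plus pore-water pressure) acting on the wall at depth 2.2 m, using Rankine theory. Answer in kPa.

K_a = (1 − sin φ)/(1 + sin φ) = 0.2792.
γ' = 18.7 − 9.81 = 8.890 kN/m³.
Effective vertical stress at 2.2 m: σ'_v = 18.2×2.0 + 8.890×0.200 = 38.18 kPa.
σ'_h = K_a σ'_v = 0.2792 × 38.18 = 10.66 kPa; u = γ_w × 0.200 = 1.962 kPa.
Total σ_h = 10.66 + 1.962 = 12.62 kPa.

12.6 kPa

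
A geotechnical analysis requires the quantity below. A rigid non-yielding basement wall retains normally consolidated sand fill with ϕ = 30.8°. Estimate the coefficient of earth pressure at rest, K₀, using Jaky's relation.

0.488

K₀ = 1 − sin φ' = 1 − sin 30.8° = 0.4880.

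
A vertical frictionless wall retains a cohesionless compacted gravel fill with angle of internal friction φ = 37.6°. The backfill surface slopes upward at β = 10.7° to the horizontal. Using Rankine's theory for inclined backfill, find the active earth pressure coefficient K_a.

K_a = cos β · (cos β − √(cos²β − cos²φ)) / (cos β + √(cos²β − cos²φ)).
cos β = 0.9826, cos φ = 0.7923, √(cos²β − cos²φ) = 0.5812.
K_a = 0.9826 × (0.9826 − 0.5812)/(0.9826 + 0.5812) = 0.2522.

0.252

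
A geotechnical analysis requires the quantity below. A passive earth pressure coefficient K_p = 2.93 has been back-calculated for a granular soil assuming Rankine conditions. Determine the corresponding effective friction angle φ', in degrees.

K_p = (1+sin φ)/(1−sin φ) ⇒ sin φ = (K_p − 1)/(K_p + 1) = 0.4911.
φ = arcsin(0.4911) = 29.41°.

29.4°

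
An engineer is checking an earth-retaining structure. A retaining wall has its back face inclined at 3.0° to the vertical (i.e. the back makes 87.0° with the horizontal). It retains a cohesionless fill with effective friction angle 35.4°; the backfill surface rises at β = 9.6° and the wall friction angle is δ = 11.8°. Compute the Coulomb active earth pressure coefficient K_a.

0.297

K_a = sin²(α+φ) / [sin²α · sin(α−δ) · (1 + √{sin(φ+δ)sin(φ−β) / (sin(α−δ)sin(α+β))})²].
With α = 87.0°, φ = 35.4°, δ = 11.8°, β = 9.6°: K_a = 0.2974.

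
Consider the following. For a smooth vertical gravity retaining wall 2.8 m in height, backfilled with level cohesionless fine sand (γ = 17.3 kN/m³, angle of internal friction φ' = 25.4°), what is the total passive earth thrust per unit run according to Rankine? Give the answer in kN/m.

170 kN/m

K_p = tan²(45° + φ/2) = 2.502.
P_p = ½ K_p γ H² = 0.5 × 2.502 × 17.3 × 2.8² = 169.7 kN/m.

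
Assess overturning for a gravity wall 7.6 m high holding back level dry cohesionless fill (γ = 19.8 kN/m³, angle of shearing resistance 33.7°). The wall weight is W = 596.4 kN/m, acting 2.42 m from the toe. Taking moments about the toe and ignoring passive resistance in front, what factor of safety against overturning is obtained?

K_a = tan²(45° − 33.7°/2) = 0.2863.
P_a = ½K_aγH² = 0.5×0.2863×19.8×7.6² = 163.7 kN/m, acting at H/3 = 2.533 m above the base.
Overturning moment M_o = P_a × H/3 = 163.7 × 2.533 = 414.7.
Resisting moment M_r = W × 2.42 = 596.4 × 2.42 = 1443.
FS_overturning = M_r/M_o = 1443/414.7 = 3.480.

3.48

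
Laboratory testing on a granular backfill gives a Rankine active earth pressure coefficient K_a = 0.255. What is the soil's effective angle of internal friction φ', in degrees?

36.4°

K_a = tan²(45° − φ/2) ⇒ 45° − φ/2 = arctan(√0.255) = 26.79°.
φ = 2(45° − 26.79°) = 36.41°.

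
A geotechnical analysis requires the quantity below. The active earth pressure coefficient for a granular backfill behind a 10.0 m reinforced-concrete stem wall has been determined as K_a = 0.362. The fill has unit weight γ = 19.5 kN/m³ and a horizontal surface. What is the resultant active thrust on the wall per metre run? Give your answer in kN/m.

353 kN/m

P = ½ K_a γ H² = 0.5 × 0.362 × 19.5 × 10.0² = 353.0 kN/m.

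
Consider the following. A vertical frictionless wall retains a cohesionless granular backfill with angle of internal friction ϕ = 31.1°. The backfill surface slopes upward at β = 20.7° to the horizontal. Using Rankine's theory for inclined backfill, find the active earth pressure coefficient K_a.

K_a = cos β · (cos β − √(cos²β − cos²φ)) / (cos β + √(cos²β − cos²φ)).
cos β = 0.9354, cos φ = 0.8563, √(cos²β − cos²φ) = 0.3766.
K_a = 0.9354 × (0.9354 − 0.3766)/(0.9354 + 0.3766) = 0.3984.

0.398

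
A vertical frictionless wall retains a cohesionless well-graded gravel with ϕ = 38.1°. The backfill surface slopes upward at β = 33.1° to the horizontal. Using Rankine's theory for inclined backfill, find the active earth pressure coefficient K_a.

K_a = cos β · (cos β − √(cos²β − cos²φ)) / (cos β + √(cos²β − cos²φ)).
cos β = 0.8377, cos φ = 0.7869, √(cos²β − cos²φ) = 0.2872.
K_a = 0.8377 × (0.8377 − 0.2872)/(0.8377 + 0.2872) = 0.4099.

0.410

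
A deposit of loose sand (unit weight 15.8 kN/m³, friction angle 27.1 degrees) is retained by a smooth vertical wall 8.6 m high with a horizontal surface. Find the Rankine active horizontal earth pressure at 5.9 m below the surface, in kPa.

K_a = (1 − sin φ)/(1 + sin φ) = 0.3741.
σ_h = K_a γ z = 0.3741 × 15.8 × 5.9 = 34.87 kPa.

34.9 kPa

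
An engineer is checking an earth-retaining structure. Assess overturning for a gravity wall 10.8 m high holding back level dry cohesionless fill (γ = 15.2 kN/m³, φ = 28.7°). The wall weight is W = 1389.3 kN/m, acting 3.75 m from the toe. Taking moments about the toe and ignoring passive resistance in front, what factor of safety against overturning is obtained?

4.65

K_a = tan²(45° − 28.7°/2) = 0.3511.
P_a = ½K_aγH² = 0.5×0.3511×15.2×10.8² = 311.3 kN/m, acting at H/3 = 3.600 m above the base.
Overturning moment M_o = P_a × H/3 = 311.3 × 3.600 = 1121.
Resisting moment M_r = W × 3.75 = 1389.3 × 3.75 = 5210.
FS_overturning = M_r/M_o = 5210/1121 = 4.649.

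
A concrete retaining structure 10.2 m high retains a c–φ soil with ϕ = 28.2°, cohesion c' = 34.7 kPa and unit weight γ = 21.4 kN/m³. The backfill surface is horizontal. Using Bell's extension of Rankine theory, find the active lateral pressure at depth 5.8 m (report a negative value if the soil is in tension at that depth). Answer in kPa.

2.92 kPa

K_a = (1 − sin φ)/(1 + sin φ) = 0.3582.
σ_a = K_a γ z − 2c√K_a = 0.3582×21.4×5.8 − 2×34.7×0.5985 = 2.923 kPa.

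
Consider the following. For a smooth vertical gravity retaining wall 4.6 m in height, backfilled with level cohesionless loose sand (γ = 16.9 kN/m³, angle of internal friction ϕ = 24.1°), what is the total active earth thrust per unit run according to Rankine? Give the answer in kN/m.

K_a = tan²(45° − φ/2) = 0.4201.
P_a = ½ K_a γ H² = 0.5 × 0.4201 × 16.9 × 4.6² = 75.12 kN/m.

75.1 kN/m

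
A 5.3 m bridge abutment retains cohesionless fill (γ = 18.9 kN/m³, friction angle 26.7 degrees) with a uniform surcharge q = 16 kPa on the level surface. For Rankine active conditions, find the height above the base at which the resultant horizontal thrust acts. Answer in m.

K_a = 0.3800.
Triangular part P₁ = ½K_aγH² = 100.9 at H/3 = 1.767 m; rectangular part P₂ = K_a q H = 32.22 at H/2 = 2.650 m.
ȳ = (P₁·1.767 + P₂·2.650)/(P₁+P₂) = 1.981 m.

1.98 m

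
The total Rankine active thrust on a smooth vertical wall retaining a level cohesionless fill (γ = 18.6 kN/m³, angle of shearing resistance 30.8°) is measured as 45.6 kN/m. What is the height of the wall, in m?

K_a = 0.3227. P_a = ½ K_a γ H² ⇒ H = √(2P_a/(K_a γ)).
H = √(2×45.6/(0.3227×18.6)) = 3.898 m.

3.90 m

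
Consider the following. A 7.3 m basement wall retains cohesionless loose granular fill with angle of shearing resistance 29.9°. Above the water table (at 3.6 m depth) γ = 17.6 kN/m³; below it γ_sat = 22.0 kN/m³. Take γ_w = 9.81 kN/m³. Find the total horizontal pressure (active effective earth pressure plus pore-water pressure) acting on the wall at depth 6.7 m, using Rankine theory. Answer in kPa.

64.3 kPa

K_a = (1 − sin φ)/(1 + sin φ) = 0.3347.
γ' = 22.0 − 9.81 = 12.19 kN/m³.
Effective vertical stress at 6.7 m: σ'_v = 17.6×3.6 + 12.19×3.10 = 101.1 kPa.
σ'_h = K_a σ'_v = 0.3347 × 101.1 = 33.85 kPa; u = γ_w × 3.10 = 30.41 kPa.
Total σ_h = 33.85 + 30.41 = 64.26 kPa.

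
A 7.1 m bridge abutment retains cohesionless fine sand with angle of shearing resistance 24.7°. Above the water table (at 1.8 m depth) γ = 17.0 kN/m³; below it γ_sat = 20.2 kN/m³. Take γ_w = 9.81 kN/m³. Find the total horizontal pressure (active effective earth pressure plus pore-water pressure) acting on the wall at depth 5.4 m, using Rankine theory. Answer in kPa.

K_a = (1 − sin φ)/(1 + sin φ) = 0.4106.
γ' = 20.2 − 9.81 = 10.39 kN/m³.
Effective vertical stress at 5.4 m: σ'_v = 17.0×1.8 + 10.39×3.60 = 68.00 kPa.
σ'_h = K_a σ'_v = 0.4106 × 68.00 = 27.92 kPa; u = γ_w × 3.60 = 35.32 kPa.
Total σ_h = 27.92 + 35.32 = 63.24 kPa.

63.2 kPa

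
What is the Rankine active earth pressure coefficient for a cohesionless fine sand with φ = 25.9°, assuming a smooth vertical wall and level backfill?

0.392

K_a = (1 − sin φ)/(1 + sin φ) = (1 − sin 25.9°)/(1 + sin 25.9°) = 0.3920.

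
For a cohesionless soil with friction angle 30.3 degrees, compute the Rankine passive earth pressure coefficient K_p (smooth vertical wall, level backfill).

K_p = (1 + sin φ)/(1 − sin φ) = tan²(45° + 30.3°/2) = 3.037.

3.04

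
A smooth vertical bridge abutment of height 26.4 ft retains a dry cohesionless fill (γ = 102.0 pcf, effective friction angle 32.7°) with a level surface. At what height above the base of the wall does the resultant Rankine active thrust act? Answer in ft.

K_a = 0.2985.
The pressure distribution is triangular, so the resultant acts at H/3 above the base = 26.4/3 = 8.800 ft.

8.80 ft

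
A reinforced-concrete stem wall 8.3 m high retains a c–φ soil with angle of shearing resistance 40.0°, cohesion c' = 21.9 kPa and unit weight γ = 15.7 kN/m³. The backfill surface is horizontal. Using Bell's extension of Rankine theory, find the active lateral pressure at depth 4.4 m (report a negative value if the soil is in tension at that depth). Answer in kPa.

K_a = (1 − sin φ)/(1 + sin φ) = 0.2174.
σ_a = K_a γ z − 2c√K_a = 0.2174×15.7×4.4 − 2×21.9×0.4663 = -5.403 kPa.

-5.40 kPa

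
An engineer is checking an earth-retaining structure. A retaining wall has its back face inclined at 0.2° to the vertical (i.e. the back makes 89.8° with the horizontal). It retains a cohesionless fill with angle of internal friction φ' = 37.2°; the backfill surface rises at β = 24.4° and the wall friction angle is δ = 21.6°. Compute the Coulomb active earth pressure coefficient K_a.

0.317

K_a = sin²(α+φ) / [sin²α · sin(α−δ) · (1 + √{sin(φ+δ)sin(φ−β) / (sin(α−δ)sin(α+β))})²].
With α = 89.8°, φ = 37.2°, δ = 21.6°, β = 24.4°: K_a = 0.3166.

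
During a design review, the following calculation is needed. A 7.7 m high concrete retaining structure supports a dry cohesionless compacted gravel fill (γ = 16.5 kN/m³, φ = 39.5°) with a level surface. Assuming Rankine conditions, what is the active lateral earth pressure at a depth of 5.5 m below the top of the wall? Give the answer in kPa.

K_a = (1 − sin φ)/(1 + sin φ) = 0.2224.
σ_h = K_a γ z = 0.2224 × 16.5 × 5.5 = 20.19 kPa.

20.2 kPa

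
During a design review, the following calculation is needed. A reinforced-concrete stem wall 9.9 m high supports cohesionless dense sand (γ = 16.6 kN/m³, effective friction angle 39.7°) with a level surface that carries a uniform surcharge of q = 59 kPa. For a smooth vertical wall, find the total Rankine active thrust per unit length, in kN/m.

308 kN/m

K_a = tan²(45° − φ/2) = 0.2204.
Soil triangle: ½ K_a γ H² = 0.5×0.2204×16.6×9.9² = 179.3 kN/m.
Surcharge rectangle: K_a q H = 0.2204×59×9.9 = 128.8 kN/m.
Total = 179.3 + 128.8 = 308.1 kN/m.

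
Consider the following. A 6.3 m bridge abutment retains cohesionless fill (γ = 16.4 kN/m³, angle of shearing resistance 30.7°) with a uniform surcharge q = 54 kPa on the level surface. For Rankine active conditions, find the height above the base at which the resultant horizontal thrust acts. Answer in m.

K_a = 0.3240.
Triangular part P₁ = ½K_aγH² = 105.5 at H/3 = 2.100 m; rectangular part P₂ = K_a q H = 110.2 at H/2 = 3.150 m.
ȳ = (P₁·2.100 + P₂·3.150)/(P₁+P₂) = 2.637 m.

2.64 m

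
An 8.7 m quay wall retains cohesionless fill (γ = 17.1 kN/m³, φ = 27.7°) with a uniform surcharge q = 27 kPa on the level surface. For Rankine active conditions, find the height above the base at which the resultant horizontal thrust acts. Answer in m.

3.29 m

K_a = 0.3653.
Triangular part P₁ = ½K_aγH² = 236.4 at H/3 = 2.900 m; rectangular part P₂ = K_a q H = 85.82 at H/2 = 4.350 m.
ȳ = (P₁·2.900 + P₂·4.350)/(P₁+P₂) = 3.286 m.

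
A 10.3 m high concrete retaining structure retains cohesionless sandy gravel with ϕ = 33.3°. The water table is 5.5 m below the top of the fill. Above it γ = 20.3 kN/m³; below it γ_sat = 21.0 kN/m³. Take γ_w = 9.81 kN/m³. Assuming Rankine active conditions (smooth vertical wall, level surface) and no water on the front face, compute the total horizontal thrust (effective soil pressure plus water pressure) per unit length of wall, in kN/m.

396 kN/m

K_a = tan²(45° − φ/2) = 0.2911.
γ' = 21.0 − 9.81 = 11.19 kN/m³. Depth below WT = 4.8 m.
σ'_h at WT = K_a γ d_w = 32.51 kPa; at base = 32.51 + K_a γ' × 4.8 = 48.14 kPa.
P₁ (0–5.5 m) = ½×32.51×5.5 = 89.39. P₂ (5.5–10.3 m) = ½(32.51+48.14)×4.8 = 193.6.
P_w = ½ γ_w h₂² = 0.5×9.81×4.8² = 113.0. Total = 89.39+193.6+113.0 = 396.0 kN/m.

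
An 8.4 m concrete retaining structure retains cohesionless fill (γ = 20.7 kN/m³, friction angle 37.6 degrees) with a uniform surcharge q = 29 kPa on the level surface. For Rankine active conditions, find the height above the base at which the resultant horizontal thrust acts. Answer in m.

K_a = 0.2421.
Triangular part P₁ = ½K_aγH² = 176.8 at H/3 = 2.800 m; rectangular part P₂ = K_a q H = 58.98 at H/2 = 4.200 m.
ȳ = (P₁·2.800 + P₂·4.200)/(P₁+P₂) = 3.150 m.

3.15 m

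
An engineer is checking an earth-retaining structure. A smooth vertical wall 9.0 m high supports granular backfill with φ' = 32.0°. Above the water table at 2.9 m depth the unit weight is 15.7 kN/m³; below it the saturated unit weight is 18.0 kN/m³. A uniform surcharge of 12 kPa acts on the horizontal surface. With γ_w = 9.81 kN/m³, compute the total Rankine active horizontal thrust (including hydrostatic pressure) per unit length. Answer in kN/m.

368 kN/m

K_a = tan²(45° − φ/2) = 0.3073.
γ' = 18.0 − 9.81 = 8.190 kN/m³. h₂ = H − d_w = 6.1 m.
σ'_h: at surface K_a·q = 3.687; at WT K_a(q+γd_w) = 17.68; at base K_a(q+γd_w+γ'h₂) = 33.03 kPa.
P₁ = ½(3.687+17.68)×2.9 = 30.98; P₂ = ½(17.68+33.03)×6.1 = 154.6; P_w = ½γ_w h₂² = 182.5.
Total = 30.98+154.6+182.5 = 368.1 kN/m.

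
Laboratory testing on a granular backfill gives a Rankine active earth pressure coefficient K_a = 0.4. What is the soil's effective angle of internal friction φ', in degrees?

K_a = tan²(45° − φ/2) ⇒ 45° − φ/2 = arctan(√0.4) = 32.31°.
φ = 2(45° − 32.31°) = 25.38°.

25.4°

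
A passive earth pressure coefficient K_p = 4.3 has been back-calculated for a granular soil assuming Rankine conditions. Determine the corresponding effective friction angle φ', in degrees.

38.5°

K_p = (1+sin φ)/(1−sin φ) ⇒ sin φ = (K_p − 1)/(K_p + 1) = 0.6226.
φ = arcsin(0.6226) = 38.51°.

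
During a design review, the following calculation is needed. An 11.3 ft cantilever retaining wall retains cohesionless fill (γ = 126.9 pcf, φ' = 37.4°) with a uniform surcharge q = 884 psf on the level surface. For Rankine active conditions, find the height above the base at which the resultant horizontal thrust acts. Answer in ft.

4.81 ft

K_a = 0.2443.
Triangular part P₁ = ½K_aγH² = 1979 at H/3 = 3.767 ft; rectangular part P₂ = K_a q H = 2440 at H/2 = 5.650 ft.
ȳ = (P₁·3.767 + P₂·5.650)/(P₁+P₂) = 4.807 ft.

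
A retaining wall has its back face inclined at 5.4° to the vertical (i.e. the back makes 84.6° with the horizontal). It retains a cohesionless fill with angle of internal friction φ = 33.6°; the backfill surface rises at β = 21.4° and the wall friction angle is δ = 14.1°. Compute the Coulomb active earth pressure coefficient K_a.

K_a = sin²(α+φ) / [sin²α · sin(α−δ) · (1 + √{sin(φ+δ)sin(φ−β) / (sin(α−δ)sin(α+β))})²].
With α = 84.6°, φ = 33.6°, δ = 14.1°, β = 21.4°: K_a = 0.4150.

0.415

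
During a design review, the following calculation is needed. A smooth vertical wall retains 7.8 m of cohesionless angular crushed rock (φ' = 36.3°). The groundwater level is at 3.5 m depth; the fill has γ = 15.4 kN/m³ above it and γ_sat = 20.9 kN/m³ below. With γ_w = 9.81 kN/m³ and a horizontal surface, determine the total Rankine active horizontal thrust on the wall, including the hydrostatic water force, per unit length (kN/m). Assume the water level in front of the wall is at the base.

K_a = tan²(45° − φ/2) = 0.2563.
γ' = 20.9 − 9.81 = 11.09 kN/m³. Depth below WT = 4.3 m.
σ'_h at WT = K_a γ d_w = 13.81 kPa; at base = 13.81 + K_a γ' × 4.3 = 26.03 kPa.
P₁ (0–3.5 m) = ½×13.81×3.5 = 24.17. P₂ (3.5–7.8 m) = ½(13.81+26.03)×4.3 = 85.67.
P_w = ½ γ_w h₂² = 0.5×9.81×4.3² = 90.69. Total = 24.17+85.67+90.69 = 200.5 kN/m.

201 kN/m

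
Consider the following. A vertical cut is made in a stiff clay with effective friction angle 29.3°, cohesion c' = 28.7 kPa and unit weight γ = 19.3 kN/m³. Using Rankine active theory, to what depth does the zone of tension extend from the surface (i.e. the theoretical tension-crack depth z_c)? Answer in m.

K_a = tan²(45° − 29.3°/2) = 0.3428; √K_a = 0.5855.
The active pressure is zero where K_a γ z = 2c√K_a, so z_c = 2c/(γ√K_a) = 2×28.7/(19.3×0.5855) = 5.079 m.

5.08 m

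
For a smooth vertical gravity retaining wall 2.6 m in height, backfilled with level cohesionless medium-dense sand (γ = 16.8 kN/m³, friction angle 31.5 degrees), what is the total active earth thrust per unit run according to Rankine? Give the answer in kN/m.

17.8 kN/m

K_a = tan²(45° − φ/2) = 0.3136.
P_a = ½ K_a γ H² = 0.5 × 0.3136 × 16.8 × 2.6² = 17.81 kN/m.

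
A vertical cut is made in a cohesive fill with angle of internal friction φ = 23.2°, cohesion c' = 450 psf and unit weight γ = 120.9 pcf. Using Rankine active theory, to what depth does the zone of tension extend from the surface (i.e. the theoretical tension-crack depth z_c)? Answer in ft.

K_a = tan²(45° − 23.2°/2) = 0.4348; √K_a = 0.6594.
The active pressure is zero where K_a γ z = 2c√K_a, so z_c = 2c/(γ√K_a) = 2×450/(120.9×0.6594) = 11.29 ft.

11.3 ft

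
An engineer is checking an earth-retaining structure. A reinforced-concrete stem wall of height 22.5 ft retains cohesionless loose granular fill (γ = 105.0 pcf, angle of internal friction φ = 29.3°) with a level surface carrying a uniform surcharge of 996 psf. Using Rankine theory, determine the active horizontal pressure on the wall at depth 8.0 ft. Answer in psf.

629 psf

K_a = (1 − sin φ)/(1 + sin φ) = 0.3428.
σ_v = γz + q = 105.0 × 8.0 + 996 = 1836 psf.
σ_h = K_a σ_v = 0.3428 × 1836 = 629.5 psf.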